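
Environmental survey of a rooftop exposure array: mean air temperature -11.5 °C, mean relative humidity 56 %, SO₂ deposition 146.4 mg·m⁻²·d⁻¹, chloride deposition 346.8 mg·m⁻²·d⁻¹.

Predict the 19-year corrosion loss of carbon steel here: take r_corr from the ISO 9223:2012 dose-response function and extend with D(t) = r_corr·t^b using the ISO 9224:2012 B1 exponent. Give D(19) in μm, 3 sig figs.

carbon steel: temperature factor f = +0.150·(-21.5) = -3.2250
  SO₂ term: 1.77·146.4^0.52·exp(0.02·56-3.2250) = 2.883
  Cl⁻ term: 0.102·346.8^0.62·exp(0.033·56+0.04·-11.5) = 15.36
  sum: 2.883 + 15.36 → r_corr = 18.24 μm/a
Power-law: D(19) = r_corr · 19^0.523
  D(19) = 18.24 × 19^0.523 = 18.24 × 4.664 = 85.07 μm

D(19) = 85.1 μm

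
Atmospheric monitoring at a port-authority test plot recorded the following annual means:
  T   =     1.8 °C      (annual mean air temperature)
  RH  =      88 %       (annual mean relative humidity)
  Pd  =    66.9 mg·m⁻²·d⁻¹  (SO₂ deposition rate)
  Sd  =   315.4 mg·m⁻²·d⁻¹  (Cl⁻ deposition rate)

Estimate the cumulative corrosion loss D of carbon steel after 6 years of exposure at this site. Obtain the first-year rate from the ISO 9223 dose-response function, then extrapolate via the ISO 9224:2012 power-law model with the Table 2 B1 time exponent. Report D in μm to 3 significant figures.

D(6) = 249 μm

carbon steel: f(T) = +0.150·(T−10) [T≤10 °C] = -1.2300
  Pd branch = 1.77·Pd^0.52·e^(0.02·RH+f) = 26.75 μm/a
  Sd branch = 0.102·Sd^0.62·e^(0.033·RH+0.04·T) = 70.85 μm/a
  sum: 26.75 + 70.85 → r_corr = 97.61 μm/a
Long-term exponent b (ISO 9224 Table 2, B1) = 0.523
  D(6) = 97.61 × 6^0.523 = 97.61 × 2.553 = 249.1 μm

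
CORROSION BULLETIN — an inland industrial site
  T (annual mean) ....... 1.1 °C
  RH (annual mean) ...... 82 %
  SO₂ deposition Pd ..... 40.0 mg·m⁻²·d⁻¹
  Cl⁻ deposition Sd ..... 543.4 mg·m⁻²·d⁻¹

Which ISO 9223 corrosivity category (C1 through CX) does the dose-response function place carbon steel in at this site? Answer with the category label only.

carbon steel: f(T) = +0.150·(T−10) [T≤10 °C] = -1.3350
  sulphur-dioxide contribution → 16.35 μm/a
  chloride contribution → 79.19 μm/a
  ⇒ r_corr(carbon steel) = 95.54 μm/a
95.5 μm/a falls in (80, 200] for carbon steel → category C5

C5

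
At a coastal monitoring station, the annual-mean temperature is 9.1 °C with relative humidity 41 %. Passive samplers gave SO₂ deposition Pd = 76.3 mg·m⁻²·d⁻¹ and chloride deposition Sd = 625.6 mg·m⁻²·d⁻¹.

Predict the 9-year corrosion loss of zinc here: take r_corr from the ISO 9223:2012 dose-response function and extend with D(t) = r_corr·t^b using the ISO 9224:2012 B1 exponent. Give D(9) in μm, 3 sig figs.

D(9) = 15.6 μm

zinc: f(T) = +0.038·(T−10) [T≤10 °C] = -0.0342
  SO₂ term: 0.0129·76.3^0.44·exp(0.046·41-0.0342) = 0.5535
  Sd branch = 0.0175·Sd^0.57·e^(0.008·RH+0.085·T) = 2.067 μm/a
  sum: 0.5535 + 2.067 → r_corr = 2.62 μm/a
Long-term exponent b (ISO 9224 Table 2, B1) = 0.813
  D(9) = 2.62 × 9^0.813 = 2.62 × 5.968 = 15.64 μm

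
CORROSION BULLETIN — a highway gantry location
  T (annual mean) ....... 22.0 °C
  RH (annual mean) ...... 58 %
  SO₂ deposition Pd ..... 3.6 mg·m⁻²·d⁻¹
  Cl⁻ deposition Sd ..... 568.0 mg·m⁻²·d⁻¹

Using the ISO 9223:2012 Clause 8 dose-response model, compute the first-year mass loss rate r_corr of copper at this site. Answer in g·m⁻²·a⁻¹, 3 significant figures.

r_corr = 12.8 g·m⁻²·a⁻¹

copper: f(T) = -0.080·(T−10) [T>10 °C] = -0.9600
  Pd branch = 0.0053·Pd^0.26·e^(0.059·RH+f) = 0.08673 μm/a
  Cl⁻ term: 0.01025·568.0^0.27·exp(0.036·58+0.049·22.0) = 1.347
  sum: 0.08673 + 1.347 → r_corr = 1.434 μm/a
Convert to mass loss: 1.434 μm/a × 8.96 g/cm³ = 12.85 g·m⁻²·a⁻¹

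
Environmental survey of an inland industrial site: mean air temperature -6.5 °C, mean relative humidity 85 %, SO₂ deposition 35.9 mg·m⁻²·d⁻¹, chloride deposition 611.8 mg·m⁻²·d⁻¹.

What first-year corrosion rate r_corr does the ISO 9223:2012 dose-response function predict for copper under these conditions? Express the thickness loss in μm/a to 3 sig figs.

copper: temperature factor f = +0.126·(-16.5) = -2.0790
  sulphur-dioxide contribution → 0.2533 μm/a
  chloride contribution → 0.8989 μm/a
  ⇒ r_corr(copper) = 1.152 μm/a

r_corr = 1.15 μm/a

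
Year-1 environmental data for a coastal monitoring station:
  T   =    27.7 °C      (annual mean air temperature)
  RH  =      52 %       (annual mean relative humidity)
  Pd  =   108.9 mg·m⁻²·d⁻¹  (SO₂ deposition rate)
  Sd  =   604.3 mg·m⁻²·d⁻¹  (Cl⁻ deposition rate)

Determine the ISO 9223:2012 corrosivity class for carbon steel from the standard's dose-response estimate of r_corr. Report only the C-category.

C5

carbon steel: T>10 °C ⇒ hinge -0.054·(27.7−10) = -0.9558
  sulphur-dioxide contribution → 22.07 μm/a
  chloride contribution → 91.08 μm/a
  ⇒ r_corr(carbon steel) = 113.1 μm/a
113 μm/a falls in (80, 200] for carbon steel → category C5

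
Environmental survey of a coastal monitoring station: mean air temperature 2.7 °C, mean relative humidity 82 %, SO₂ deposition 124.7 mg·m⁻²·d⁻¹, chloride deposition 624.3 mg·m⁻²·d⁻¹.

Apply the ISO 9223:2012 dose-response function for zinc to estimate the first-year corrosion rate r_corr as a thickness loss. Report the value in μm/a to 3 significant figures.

r_corr = 5.22 μm/a

zinc: f(T) = +0.038·(T−10) [T≤10 °C] = -0.2774
  sulphur-dioxide contribution → 3.552 μm/a
  chloride contribution → 1.663 μm/a
  total first-year rate 5.215 μm/a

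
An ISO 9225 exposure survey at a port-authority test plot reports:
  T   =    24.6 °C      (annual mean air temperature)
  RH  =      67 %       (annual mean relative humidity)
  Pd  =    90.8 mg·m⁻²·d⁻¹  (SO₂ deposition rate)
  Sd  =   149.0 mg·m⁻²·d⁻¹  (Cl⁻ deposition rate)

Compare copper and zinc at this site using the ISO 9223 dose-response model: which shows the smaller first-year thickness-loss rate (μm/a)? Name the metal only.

copper: temperature factor f = -0.080·(14.6) = -1.1680
  SO₂ term: 0.0053·90.8^0.26·exp(0.059·67-1.1680) = 0.2773
  Sd branch = 0.01025·Sd^0.27·e^(0.036·RH+0.049·T) = 1.474 μm/a
  sum: 0.2773 + 1.474 → r_corr = 1.751 μm/a
zinc: f(T) = -0.071·(T−10) [T>10 °C] = -1.0366
  Pd branch = 0.0129·Pd^0.44·e^(0.046·RH+f) = 0.7252 μm/a
  Cl⁻ term: 0.0175·149.0^0.57·exp(0.008·67+0.085·24.6) = 4.194
  r_corr = 0.7252 + 4.194 = 4.919 μm/a
Ordering by μm/a: zinc (4.92) > copper (1.75)

copper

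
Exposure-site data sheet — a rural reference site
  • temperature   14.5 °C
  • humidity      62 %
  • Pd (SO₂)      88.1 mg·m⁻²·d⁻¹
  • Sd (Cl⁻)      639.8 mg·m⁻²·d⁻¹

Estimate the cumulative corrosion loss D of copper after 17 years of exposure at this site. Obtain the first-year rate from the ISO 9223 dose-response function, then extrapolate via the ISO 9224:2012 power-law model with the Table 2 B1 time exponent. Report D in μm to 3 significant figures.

copper: T>10 °C ⇒ hinge -0.080·(14.5−10) = -0.3600
  SO₂ term: 0.0053·88.1^0.26·exp(0.059·62-0.3600) = 0.4595
  Cl⁻ term: 0.01025·639.8^0.27·exp(0.036·62+0.049·14.5) = 1.112
  r_corr = 0.4595 + 1.112 = 1.572 μm/a
Power-law: D(17) = r_corr · 17^0.667
  D(17) = 1.572 × 17^0.667 = 1.572 × 6.618 = 10.4 μm

D(17) = 10.4 μm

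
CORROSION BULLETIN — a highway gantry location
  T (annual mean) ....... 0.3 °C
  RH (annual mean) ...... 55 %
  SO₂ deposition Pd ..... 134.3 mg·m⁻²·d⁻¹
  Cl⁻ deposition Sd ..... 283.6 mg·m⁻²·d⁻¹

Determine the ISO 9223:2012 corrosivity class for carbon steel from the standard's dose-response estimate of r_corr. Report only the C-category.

carbon steel: f(T) = +0.150·(T−10) [T≤10 °C] = -1.4550
  SO₂ term: 1.77·134.3^0.52·exp(0.02·55-1.4550) = 15.86
  Cl⁻ term: 0.102·283.6^0.62·exp(0.033·55+0.04·0.3) = 21.02
  sum: 15.86 + 21.02 → r_corr = 36.89 μm/a
ISO 9223 Table 2 (carbon steel): 25 < 36.9 ≤ 50 μm/a ⇒ C3

C3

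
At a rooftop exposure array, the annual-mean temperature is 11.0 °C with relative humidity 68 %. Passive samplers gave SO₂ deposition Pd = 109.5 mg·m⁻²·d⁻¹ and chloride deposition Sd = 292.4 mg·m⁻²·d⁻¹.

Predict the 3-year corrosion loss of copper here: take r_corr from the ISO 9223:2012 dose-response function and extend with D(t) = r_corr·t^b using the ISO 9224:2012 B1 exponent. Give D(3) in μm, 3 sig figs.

copper: T>10 °C ⇒ hinge -0.080·(11.0−10) = -0.0800
  SO₂ term: 0.0053·109.5^0.26·exp(0.059·68-0.0800) = 0.9166
  Sd branch = 0.01025·Sd^0.27·e^(0.036·RH+0.049·T) = 0.9414 μm/a
  sum: 0.9166 + 0.9414 → r_corr = 1.858 μm/a
Long-term exponent b (ISO 9224 Table 2, B1) = 0.667
  D(3) = 1.858 × 3^0.667 = 1.858 × 2.081 = 3.866 μm

D(3) = 3.87 μm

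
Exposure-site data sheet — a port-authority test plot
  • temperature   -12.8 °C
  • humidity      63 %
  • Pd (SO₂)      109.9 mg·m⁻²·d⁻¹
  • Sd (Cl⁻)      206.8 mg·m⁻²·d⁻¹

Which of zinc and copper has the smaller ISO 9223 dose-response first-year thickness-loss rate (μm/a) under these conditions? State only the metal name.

zinc: f(T) = +0.038·(T−10) [T≤10 °C] = -0.8664
  Pd branch = 0.0129·Pd^0.44·e^(0.046·RH+f) = 0.7779 μm/a
  Cl⁻ term: 0.0175·206.8^0.57·exp(0.008·63+0.085·-12.8) = 0.2038
  r_corr = 0.7779 + 0.2038 = 0.9818 μm/a
copper: temperature factor f = +0.126·(-22.8) = -2.8728
  SO₂ term: 0.0053·109.9^0.26·exp(0.059·63-2.8728) = 0.04184
  Sd branch = 0.01025·Sd^0.27·e^(0.036·RH+0.049·T) = 0.2231 μm/a
  sum: 0.04184 + 0.2231 → r_corr = 0.2649 μm/a
Ordering by μm/a: zinc (0.982) > copper (0.265)

copper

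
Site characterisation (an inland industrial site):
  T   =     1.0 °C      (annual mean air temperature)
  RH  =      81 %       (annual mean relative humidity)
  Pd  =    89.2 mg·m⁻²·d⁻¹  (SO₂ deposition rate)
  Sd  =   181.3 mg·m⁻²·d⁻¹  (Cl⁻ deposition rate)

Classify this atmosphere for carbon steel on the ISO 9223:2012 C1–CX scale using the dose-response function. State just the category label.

C4

carbon steel: T≤10 °C ⇒ hinge +0.150·(1.0−10) = -1.3500
  sulphur-dioxide contribution → 23.96 μm/a
  chloride contribution → 38.64 μm/a
  total first-year rate 62.6 μm/a
Category bounds: 50…80 μm/a bracket r_corr ⇒ C4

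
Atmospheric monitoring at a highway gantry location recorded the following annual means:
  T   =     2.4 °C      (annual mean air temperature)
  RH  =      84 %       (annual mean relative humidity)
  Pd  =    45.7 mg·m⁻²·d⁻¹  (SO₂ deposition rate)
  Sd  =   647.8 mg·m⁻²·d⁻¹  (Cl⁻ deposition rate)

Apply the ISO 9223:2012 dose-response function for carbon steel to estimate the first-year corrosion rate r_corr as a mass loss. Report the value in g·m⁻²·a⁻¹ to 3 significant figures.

carbon steel: temperature factor f = +0.150·(-7.6) = -1.1400
  SO₂ term: 1.77·45.7^0.52·exp(0.02·84-1.1400) = 22.16
  Cl⁻ term: 0.102·647.8^0.62·exp(0.033·84+0.04·2.4) = 99.37
  sum: 22.16 + 99.37 → r_corr = 121.5 μm/a
Convert to mass loss: 121.5 μm/a × 7.85 g/cm³ = 954 g·m⁻²·a⁻¹

r_corr = 954 g·m⁻²·a⁻¹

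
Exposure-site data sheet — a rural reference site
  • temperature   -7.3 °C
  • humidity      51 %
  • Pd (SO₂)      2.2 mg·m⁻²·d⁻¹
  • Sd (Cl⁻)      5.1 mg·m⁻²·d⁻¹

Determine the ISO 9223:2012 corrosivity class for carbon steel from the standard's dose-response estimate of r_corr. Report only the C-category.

C2

carbon steel: T≤10 °C ⇒ hinge +0.150·(-7.3−10) = -2.5950
  sulphur-dioxide contribution → 0.5521 μm/a
  chloride contribution → 1.126 μm/a
  ⇒ r_corr(carbon steel) = 1.678 μm/a
1.68 μm/a falls in (1.3, 25] for carbon steel → category C2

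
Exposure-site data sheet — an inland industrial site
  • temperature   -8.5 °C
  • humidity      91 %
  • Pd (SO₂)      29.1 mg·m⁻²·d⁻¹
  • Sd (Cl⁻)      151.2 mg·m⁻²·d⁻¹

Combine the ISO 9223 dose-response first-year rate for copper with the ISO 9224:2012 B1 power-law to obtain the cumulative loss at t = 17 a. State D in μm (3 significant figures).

D(17) = 6.35 μm

copper: f(T) = +0.126·(T−10) [T≤10 °C] = -2.3310
  sulphur-dioxide contribution → 0.2656 μm/a
  chloride contribution → 0.6935 μm/a
  ⇒ r_corr(copper) = 0.9592 μm/a
ISO 9224: D(t) = r_corr · t^b with b = 0.667 (copper, B1)
  D(17) = 0.9592 × 17^0.667 = 0.9592 × 6.618 = 6.347 μm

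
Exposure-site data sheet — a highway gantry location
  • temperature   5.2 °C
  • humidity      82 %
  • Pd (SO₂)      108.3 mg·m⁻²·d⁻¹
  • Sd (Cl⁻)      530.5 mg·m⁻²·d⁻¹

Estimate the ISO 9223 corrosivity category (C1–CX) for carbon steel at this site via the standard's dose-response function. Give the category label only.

carbon steel: T≤10 °C ⇒ hinge +0.150·(5.2−10) = -0.7200
  SO₂ term: 1.77·108.3^0.52·exp(0.02·82-0.7200) = 50.76
  Cl⁻ term: 0.102·530.5^0.62·exp(0.033·82+0.04·5.2) = 91.93
  r_corr = 50.76 + 91.93 = 142.7 μm/a
143 μm/a falls in (80, 200] for carbon steel → category C5

C5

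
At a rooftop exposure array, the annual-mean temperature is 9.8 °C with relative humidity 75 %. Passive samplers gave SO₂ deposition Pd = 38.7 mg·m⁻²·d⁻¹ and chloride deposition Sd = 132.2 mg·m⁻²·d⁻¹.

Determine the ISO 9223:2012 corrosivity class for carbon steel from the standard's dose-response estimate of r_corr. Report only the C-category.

C5

carbon steel: temperature factor f = +0.150·(-0.2) = -0.0300
  sulphur-dioxide contribution → 51.52 μm/a
  chloride contribution → 37.06 μm/a
  total first-year rate 88.58 μm/a
Category bounds: 80…200 μm/a bracket r_corr ⇒ C5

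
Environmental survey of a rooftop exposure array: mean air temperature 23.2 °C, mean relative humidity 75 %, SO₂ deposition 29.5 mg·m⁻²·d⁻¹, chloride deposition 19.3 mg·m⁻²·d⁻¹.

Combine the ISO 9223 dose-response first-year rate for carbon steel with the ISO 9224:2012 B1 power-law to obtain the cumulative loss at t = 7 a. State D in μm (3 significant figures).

D(7) = 116 μm

carbon steel: f(T) = -0.054·(T−10) [T>10 °C] = -0.7128
  Pd branch = 1.77·Pd^0.52·e^(0.02·RH+f) = 22.6 μm/a
  Cl⁻ term: 0.102·19.3^0.62·exp(0.033·75+0.04·23.2) = 19.21
  sum: 22.6 + 19.21 → r_corr = 41.81 μm/a
Long-term exponent b (ISO 9224 Table 2, B1) = 0.523
  D(7) = 41.81 × 7^0.523 = 41.81 × 2.767 = 115.7 μm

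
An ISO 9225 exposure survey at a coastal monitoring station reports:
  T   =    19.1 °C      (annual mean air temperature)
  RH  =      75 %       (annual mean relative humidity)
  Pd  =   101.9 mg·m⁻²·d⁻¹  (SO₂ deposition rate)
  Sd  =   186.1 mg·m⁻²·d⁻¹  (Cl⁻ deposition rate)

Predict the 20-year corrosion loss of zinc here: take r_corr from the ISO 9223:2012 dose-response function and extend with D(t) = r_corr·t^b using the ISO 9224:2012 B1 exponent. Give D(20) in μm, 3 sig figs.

zinc: T>10 °C ⇒ hinge -0.071·(19.1−10) = -0.6461
  SO₂ term: 0.0129·101.9^0.44·exp(0.046·75-0.6461) = 1.629
  Cl⁻ term: 0.0175·186.1^0.57·exp(0.008·75+0.085·19.1) = 3.18
  r_corr = 1.629 + 3.18 = 4.809 μm/a
Long-term exponent b (ISO 9224 Table 2, B1) = 0.813
  D(20) = 4.809 × 20^0.813 = 4.809 × 11.42 = 54.93 μm

D(20) = 54.9 μm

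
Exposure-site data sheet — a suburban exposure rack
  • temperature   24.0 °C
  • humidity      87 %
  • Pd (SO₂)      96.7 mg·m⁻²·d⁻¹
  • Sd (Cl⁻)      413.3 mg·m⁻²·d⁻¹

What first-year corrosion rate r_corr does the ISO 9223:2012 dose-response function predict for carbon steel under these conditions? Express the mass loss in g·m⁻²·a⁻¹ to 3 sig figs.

carbon steel: f(T) = -0.054·(T−10) [T>10 °C] = -0.7560
  SO₂ term: 1.77·96.7^0.52·exp(0.02·87-0.7560) = 51.02
  Sd branch = 0.102·Sd^0.62·e^(0.033·RH+0.04·T) = 197 μm/a
  r_corr = 51.02 + 197 = 248 μm/a
Convert to mass loss: 248 μm/a × 7.85 g/cm³ = 1947 g·m⁻²·a⁻¹

r_corr = 1.95e+03 g·m⁻²·a⁻¹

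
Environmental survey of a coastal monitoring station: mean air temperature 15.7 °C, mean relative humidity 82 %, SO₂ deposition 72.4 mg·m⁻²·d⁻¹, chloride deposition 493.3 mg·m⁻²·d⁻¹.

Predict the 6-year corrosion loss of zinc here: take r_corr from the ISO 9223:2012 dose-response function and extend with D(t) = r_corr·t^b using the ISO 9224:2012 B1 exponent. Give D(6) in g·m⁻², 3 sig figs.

D(6) = 210 g·m⁻²

zinc: temperature factor f = -0.071·(5.7) = -0.4047
  sulphur-dioxide contribution → 2.462 μm/a
  chloride contribution → 4.391 μm/a
  total first-year rate 6.853 μm/a
Long-term exponent b (ISO 9224 Table 2, B1) = 0.813
  D(6) = 6.853 × 6^0.813 = 6.853 × 4.292 = 29.41 μm
  Mass loss = 29.41 μm × 7.14 g/cm³ = 210 g·m⁻²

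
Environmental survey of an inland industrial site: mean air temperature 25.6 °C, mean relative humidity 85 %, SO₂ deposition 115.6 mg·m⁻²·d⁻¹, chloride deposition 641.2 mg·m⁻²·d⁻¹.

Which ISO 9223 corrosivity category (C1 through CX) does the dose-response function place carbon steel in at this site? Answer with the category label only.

CX

carbon steel: temperature factor f = -0.054·(15.6) = -0.8424
  Pd branch = 1.77·Pd^0.52·e^(0.02·RH+f) = 49.34 μm/a
  Sd branch = 0.102·Sd^0.62·e^(0.033·RH+0.04·T) = 258.1 μm/a
  r_corr = 49.34 + 258.1 = 307.5 μm/a
ISO 9223 Table 2 (carbon steel): 200 < 307 ≤ 700 μm/a ⇒ CX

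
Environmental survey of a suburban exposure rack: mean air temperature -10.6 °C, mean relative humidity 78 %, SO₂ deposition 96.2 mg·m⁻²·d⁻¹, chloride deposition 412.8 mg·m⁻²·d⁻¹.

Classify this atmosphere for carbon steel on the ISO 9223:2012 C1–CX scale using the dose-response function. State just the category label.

carbon steel: T≤10 °C ⇒ hinge +0.150·(-10.6−10) = -3.0900
  SO₂ term: 1.77·96.2^0.52·exp(0.02·78-3.0900) = 4.119
  Sd branch = 0.102·Sd^0.62·e^(0.033·RH+0.04·T) = 36.65 μm/a
  sum: 4.119 + 36.65 → r_corr = 40.77 μm/a
40.8 μm/a falls in (25, 50] for carbon steel → category C3

C3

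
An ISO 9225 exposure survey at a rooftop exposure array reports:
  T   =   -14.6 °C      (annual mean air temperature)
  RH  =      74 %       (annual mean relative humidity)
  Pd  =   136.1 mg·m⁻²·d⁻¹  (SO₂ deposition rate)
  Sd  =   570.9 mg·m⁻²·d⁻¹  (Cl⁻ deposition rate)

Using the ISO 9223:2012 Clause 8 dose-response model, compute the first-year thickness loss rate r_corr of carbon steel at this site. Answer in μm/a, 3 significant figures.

carbon steel: temperature factor f = +0.150·(-24.6) = -3.6900
  sulphur-dioxide contribution → 2.499 μm/a
  chloride contribution → 33.46 μm/a
  ⇒ r_corr(carbon steel) = 35.96 μm/a

r_corr = 36.0 μm/a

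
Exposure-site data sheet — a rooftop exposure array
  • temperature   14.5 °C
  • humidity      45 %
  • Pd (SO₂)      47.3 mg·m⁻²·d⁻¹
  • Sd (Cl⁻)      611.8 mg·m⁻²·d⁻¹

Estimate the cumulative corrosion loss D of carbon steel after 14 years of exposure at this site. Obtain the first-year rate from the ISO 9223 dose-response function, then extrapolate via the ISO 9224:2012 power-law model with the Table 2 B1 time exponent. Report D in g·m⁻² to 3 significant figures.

D(14) = 2.13e+03 g·m⁻²

carbon steel: temperature factor f = -0.054·(4.5) = -0.2430
  Pd branch = 1.77·Pd^0.52·e^(0.02·RH+f) = 25.36 μm/a
  Sd branch = 0.102·Sd^0.62·e^(0.033·RH+0.04·T) = 42.97 μm/a
  sum: 25.36 + 42.97 → r_corr = 68.33 μm/a
ISO 9224: D(t) = r_corr · t^b with b = 0.523 (carbon steel, B1)
  D(14) = 68.33 × 14^0.523 = 68.33 × 3.976 = 271.7 μm
  Mass loss = 271.7 μm × 7.85 g/cm³ = 2133 g·m⁻²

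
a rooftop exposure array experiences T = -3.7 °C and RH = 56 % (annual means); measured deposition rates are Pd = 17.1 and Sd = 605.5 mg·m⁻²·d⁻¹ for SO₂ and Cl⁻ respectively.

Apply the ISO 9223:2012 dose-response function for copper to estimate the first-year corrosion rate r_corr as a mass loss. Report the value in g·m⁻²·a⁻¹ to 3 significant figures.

r_corr = 3.72 g·m⁻²·a⁻¹

copper: T≤10 °C ⇒ hinge +0.126·(-3.7−10) = -1.7262
  sulphur-dioxide contribution → 0.05371 μm/a
  chloride contribution → 0.362 μm/a
  ⇒ r_corr(copper) = 0.4157 μm/a
Convert to mass loss: 0.4157 μm/a × 8.96 g/cm³ = 3.725 g·m⁻²·a⁻¹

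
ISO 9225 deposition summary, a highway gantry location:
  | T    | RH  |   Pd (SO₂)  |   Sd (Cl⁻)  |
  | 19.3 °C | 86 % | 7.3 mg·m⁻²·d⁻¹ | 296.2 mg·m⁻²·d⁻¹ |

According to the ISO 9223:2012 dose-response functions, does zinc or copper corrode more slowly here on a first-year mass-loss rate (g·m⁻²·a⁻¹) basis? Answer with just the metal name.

zinc: f(T) = -0.071·(T−10) [T>10 °C] = -0.6603
  Pd branch = 0.0129·Pd^0.44·e^(0.046·RH+f) = 0.8351 μm/a
  Sd branch = 0.0175·Sd^0.57·e^(0.008·RH+0.085·T) = 4.604 μm/a
  sum: 0.8351 + 4.604 → r_corr = 5.439 μm/a
  mass loss = 5.439 μm/a × 7.14 g/cm³ = 38.83 g·m⁻²·a⁻¹
copper: f(T) = -0.080·(T−10) [T>10 °C] = -0.7440
  SO₂ term: 0.0053·7.3^0.26·exp(0.059·86-0.7440) = 0.6749
  Sd branch = 0.01025·Sd^0.27·e^(0.036·RH+0.049·T) = 2.712 μm/a
  sum: 0.6749 + 2.712 → r_corr = 3.387 μm/a
  mass loss = 3.387 μm/a × 8.96 g/cm³ = 30.35 g·m⁻²·a⁻¹
Ordering by g·m⁻²·a⁻¹: zinc (38.8) > copper (30.3)

copper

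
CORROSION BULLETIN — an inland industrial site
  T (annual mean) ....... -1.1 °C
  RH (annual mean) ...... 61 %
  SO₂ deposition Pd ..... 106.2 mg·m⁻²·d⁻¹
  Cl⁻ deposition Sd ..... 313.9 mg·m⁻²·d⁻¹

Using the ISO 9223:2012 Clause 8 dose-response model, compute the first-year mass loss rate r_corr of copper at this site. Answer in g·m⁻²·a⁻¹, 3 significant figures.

r_corr = 5.14 g·m⁻²·a⁻¹

copper: f(T) = +0.126·(T−10) [T≤10 °C] = -1.3986
  SO₂ term: 0.0053·106.2^0.26·exp(0.059·61-1.3986) = 0.1609
  Cl⁻ term: 0.01025·313.9^0.27·exp(0.036·61+0.049·-1.1) = 0.4122
  sum: 0.1609 + 0.4122 → r_corr = 0.5732 μm/a
Convert to mass loss: 0.5732 μm/a × 8.96 g/cm³ = 5.136 g·m⁻²·a⁻¹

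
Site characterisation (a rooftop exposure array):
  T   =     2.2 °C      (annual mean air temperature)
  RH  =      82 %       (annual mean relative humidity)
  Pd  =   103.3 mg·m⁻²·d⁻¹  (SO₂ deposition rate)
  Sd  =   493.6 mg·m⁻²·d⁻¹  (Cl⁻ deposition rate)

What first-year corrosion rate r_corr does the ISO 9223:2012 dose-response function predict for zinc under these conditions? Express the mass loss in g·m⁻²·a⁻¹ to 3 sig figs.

zinc: f(T) = +0.038·(T−10) [T≤10 °C] = -0.2964
  Pd branch = 0.0129·Pd^0.44·e^(0.046·RH+f) = 3.208 μm/a
  Sd branch = 0.0175·Sd^0.57·e^(0.008·RH+0.085·T) = 1.394 μm/a
  r_corr = 3.208 + 1.394 = 4.602 μm/a
Convert to mass loss: 4.602 μm/a × 7.14 g/cm³ = 32.86 g·m⁻²·a⁻¹

r_corr = 32.9 g·m⁻²·a⁻¹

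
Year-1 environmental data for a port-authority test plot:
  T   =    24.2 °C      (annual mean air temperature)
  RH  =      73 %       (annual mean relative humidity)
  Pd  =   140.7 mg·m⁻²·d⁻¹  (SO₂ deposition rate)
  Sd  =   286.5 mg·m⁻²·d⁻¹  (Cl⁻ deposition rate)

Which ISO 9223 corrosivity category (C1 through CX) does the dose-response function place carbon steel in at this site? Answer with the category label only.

C5

carbon steel: temperature factor f = -0.054·(14.2) = -0.7668
  Pd branch = 1.77·Pd^0.52·e^(0.02·RH+f) = 46.36 μm/a
  Sd branch = 0.102·Sd^0.62·e^(0.033·RH+0.04·T) = 99.69 μm/a
  sum: 46.36 + 99.69 → r_corr = 146 μm/a
146 μm/a falls in (80, 200] for carbon steel → category C5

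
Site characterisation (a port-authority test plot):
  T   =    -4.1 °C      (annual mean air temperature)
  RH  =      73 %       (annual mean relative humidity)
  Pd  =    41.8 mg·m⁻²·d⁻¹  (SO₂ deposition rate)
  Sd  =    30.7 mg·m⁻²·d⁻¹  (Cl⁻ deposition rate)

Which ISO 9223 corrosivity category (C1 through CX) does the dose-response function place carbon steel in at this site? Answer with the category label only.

C2

carbon steel: f(T) = +0.150·(T−10) [T≤10 °C] = -2.1150
  Pd branch = 1.77·Pd^0.52·e^(0.02·RH+f) = 6.405 μm/a
  Cl⁻ term: 0.102·30.7^0.62·exp(0.033·73+0.04·-4.1) = 8.047
  sum: 6.405 + 8.047 → r_corr = 14.45 μm/a
Category bounds: 1.3…25 μm/a bracket r_corr ⇒ C2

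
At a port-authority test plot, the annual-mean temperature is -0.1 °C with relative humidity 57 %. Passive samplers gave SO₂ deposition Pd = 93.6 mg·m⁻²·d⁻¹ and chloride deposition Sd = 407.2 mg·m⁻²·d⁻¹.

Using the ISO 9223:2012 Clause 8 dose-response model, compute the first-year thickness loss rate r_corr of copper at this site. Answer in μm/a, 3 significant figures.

copper: T≤10 °C ⇒ hinge +0.126·(-0.1−10) = -1.2726
  sulphur-dioxide contribution → 0.1395 μm/a
  chloride contribution → 0.4022 μm/a
  ⇒ r_corr(copper) = 0.5417 μm/a

r_corr = 0.542 μm/a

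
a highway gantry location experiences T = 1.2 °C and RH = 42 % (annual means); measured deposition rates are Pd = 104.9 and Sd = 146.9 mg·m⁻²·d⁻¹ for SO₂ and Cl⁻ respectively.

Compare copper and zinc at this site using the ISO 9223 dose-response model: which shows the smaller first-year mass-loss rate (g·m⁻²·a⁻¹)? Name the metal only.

copper

copper: T≤10 °C ⇒ hinge +0.126·(1.2−10) = -1.1088
  SO₂ term: 0.0053·104.9^0.26·exp(0.059·42-1.1088) = 0.06987
  Sd branch = 0.01025·Sd^0.27·e^(0.036·RH+0.049·T) = 0.1897 μm/a
  sum: 0.06987 + 0.1897 → r_corr = 0.2595 μm/a
  mass loss = 0.2595 μm/a × 8.96 g/cm³ = 2.326 g·m⁻²·a⁻¹
zinc: f(T) = +0.038·(T−10) [T≤10 °C] = -0.3344
  Pd branch = 0.0129·Pd^0.44·e^(0.046·RH+f) = 0.4938 μm/a
  Cl⁻ term: 0.0175·146.9^0.57·exp(0.008·42+0.085·1.2) = 0.4661
  sum: 0.4938 + 0.4661 → r_corr = 0.9599 μm/a
  mass loss = 0.9599 μm/a × 7.14 g/cm³ = 6.854 g·m⁻²·a⁻¹
Ordering by g·m⁻²·a⁻¹: zinc (6.85) > copper (2.33)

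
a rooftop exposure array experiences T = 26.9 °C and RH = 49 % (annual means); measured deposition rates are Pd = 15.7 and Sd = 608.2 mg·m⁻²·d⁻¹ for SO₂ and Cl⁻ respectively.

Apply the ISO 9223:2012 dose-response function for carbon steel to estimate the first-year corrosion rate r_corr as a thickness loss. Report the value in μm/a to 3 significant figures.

r_corr = 88.1 μm/a

carbon steel: temperature factor f = -0.054·(16.9) = -0.9126
  sulphur-dioxide contribution → 7.927 μm/a
  chloride contribution → 80.22 μm/a
  ⇒ r_corr(carbon steel) = 88.14 μm/a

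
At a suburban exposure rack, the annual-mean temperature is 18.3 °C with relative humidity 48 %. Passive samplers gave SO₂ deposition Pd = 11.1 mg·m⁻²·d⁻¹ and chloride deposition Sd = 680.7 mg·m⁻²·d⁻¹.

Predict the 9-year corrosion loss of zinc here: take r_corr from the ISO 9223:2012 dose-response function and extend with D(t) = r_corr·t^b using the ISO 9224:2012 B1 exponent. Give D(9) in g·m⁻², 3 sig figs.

D(9) = 222 g·m⁻²

zinc: T>10 °C ⇒ hinge -0.071·(18.3−10) = -0.5893
  Pd branch = 0.0129·Pd^0.44·e^(0.046·RH+f) = 0.1877 μm/a
  Cl⁻ term: 0.0175·680.7^0.57·exp(0.008·48+0.085·18.3) = 5.013
  sum: 0.1877 + 5.013 → r_corr = 5.201 μm/a
Long-term exponent b (ISO 9224 Table 2, B1) = 0.813
  D(9) = 5.201 × 9^0.813 = 5.201 × 5.968 = 31.04 μm
  Mass loss = 31.04 μm × 7.14 g/cm³ = 221.6 g·m⁻²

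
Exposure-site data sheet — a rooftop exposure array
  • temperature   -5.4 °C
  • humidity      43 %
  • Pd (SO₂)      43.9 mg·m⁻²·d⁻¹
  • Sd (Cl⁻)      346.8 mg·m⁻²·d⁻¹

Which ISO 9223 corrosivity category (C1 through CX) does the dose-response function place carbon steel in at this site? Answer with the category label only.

C2

carbon steel: temperature factor f = +0.150·(-15.4) = -2.3100
  Pd branch = 1.77·Pd^0.52·e^(0.02·RH+f) = 2.967 μm/a
  Cl⁻ term: 0.102·346.8^0.62·exp(0.033·43+0.04·-5.4) = 12.76
  r_corr = 2.967 + 12.76 = 15.73 μm/a
15.7 μm/a falls in (1.3, 25] for carbon steel → category C2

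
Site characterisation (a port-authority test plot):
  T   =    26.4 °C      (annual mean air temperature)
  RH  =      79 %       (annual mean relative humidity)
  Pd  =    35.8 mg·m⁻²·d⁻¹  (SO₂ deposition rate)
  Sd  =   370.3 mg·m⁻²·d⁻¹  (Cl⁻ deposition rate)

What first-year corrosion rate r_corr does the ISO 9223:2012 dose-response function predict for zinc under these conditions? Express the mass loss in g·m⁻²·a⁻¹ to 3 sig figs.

r_corr = 69.8 g·m⁻²·a⁻¹

zinc: T>10 °C ⇒ hinge -0.071·(26.4−10) = -1.1644
  SO₂ term: 0.0129·35.8^0.44·exp(0.046·79-1.1644) = 0.7359
  Sd branch = 0.0175·Sd^0.57·e^(0.008·RH+0.085·T) = 9.04 μm/a
  r_corr = 0.7359 + 9.04 = 9.775 μm/a
Convert to mass loss: 9.775 μm/a × 7.14 g/cm³ = 69.8 g·m⁻²·a⁻¹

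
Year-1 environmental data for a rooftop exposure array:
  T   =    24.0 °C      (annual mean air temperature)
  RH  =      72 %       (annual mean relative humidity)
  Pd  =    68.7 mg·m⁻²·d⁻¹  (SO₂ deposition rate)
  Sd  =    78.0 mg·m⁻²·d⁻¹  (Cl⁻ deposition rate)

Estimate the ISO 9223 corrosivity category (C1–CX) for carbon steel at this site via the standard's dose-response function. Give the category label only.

C4

carbon steel: temperature factor f = -0.054·(14.0) = -0.7560
  sulphur-dioxide contribution → 31.64 μm/a
  chloride contribution → 42.71 μm/a
  ⇒ r_corr(carbon steel) = 74.35 μm/a
Category bounds: 50…80 μm/a bracket r_corr ⇒ C4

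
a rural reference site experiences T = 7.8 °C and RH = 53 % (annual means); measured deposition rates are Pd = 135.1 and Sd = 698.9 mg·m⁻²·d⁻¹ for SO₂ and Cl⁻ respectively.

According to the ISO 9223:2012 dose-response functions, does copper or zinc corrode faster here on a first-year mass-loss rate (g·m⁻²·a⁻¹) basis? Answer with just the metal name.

zinc

copper: T≤10 °C ⇒ hinge +0.126·(7.8−10) = -0.2772
  SO₂ term: 0.0053·135.1^0.26·exp(0.059·53-0.2772) = 0.328
  Cl⁻ term: 0.01025·698.9^0.27·exp(0.036·53+0.049·7.8) = 0.5934
  sum: 0.328 + 0.5934 → r_corr = 0.9214 μm/a
  mass loss = 0.9214 μm/a × 8.96 g/cm³ = 8.256 g·m⁻²·a⁻¹
zinc: T≤10 °C ⇒ hinge +0.038·(7.8−10) = -0.0836
  SO₂ term: 0.0129·135.1^0.44·exp(0.046·53-0.0836) = 1.176
  Cl⁻ term: 0.0175·698.9^0.57·exp(0.008·53+0.085·7.8) = 2.17
  sum: 1.176 + 2.17 → r_corr = 3.346 μm/a
  mass loss = 3.346 μm/a × 7.14 g/cm³ = 23.89 g·m⁻²·a⁻¹
Ordering by g·m⁻²·a⁻¹: zinc (23.9) > copper (8.26)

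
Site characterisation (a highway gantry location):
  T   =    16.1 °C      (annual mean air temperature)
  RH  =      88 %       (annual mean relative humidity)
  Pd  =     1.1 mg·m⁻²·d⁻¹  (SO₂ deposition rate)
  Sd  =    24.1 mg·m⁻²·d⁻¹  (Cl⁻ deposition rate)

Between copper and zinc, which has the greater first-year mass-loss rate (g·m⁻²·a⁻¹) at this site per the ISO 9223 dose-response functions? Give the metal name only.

copper

copper: T>10 °C ⇒ hinge -0.080·(16.1−10) = -0.4880
  Pd branch = 0.0053·Pd^0.26·e^(0.059·RH+f) = 0.5997 μm/a
  Cl⁻ term: 0.01025·24.1^0.27·exp(0.036·88+0.049·16.1) = 1.266
  sum: 0.5997 + 1.266 → r_corr = 1.865 μm/a
  mass loss = 1.865 μm/a × 8.96 g/cm³ = 16.71 g·m⁻²·a⁻¹
zinc: T>10 °C ⇒ hinge -0.071·(16.1−10) = -0.4331
  SO₂ term: 0.0129·1.1^0.44·exp(0.046·88-0.4331) = 0.4997
  Cl⁻ term: 0.0175·24.1^0.57·exp(0.008·88+0.085·16.1) = 0.8528
  sum: 0.4997 + 0.8528 → r_corr = 1.353 μm/a
  mass loss = 1.353 μm/a × 7.14 g/cm³ = 9.657 g·m⁻²·a⁻¹
Ordering by g·m⁻²·a⁻¹: copper (16.7) > zinc (9.66)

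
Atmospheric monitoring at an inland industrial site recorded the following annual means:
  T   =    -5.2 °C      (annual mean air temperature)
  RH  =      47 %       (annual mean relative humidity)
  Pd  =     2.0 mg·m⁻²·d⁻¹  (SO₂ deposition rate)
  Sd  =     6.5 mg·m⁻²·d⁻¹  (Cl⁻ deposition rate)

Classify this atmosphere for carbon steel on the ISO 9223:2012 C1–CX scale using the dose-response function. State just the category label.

C2

carbon steel: temperature factor f = +0.150·(-15.2) = -2.2800
  sulphur-dioxide contribution → 0.6646 μm/a
  chloride contribution → 1.247 μm/a
  ⇒ r_corr(carbon steel) = 1.912 μm/a
1.91 μm/a falls in (1.3, 25] for carbon steel → category C2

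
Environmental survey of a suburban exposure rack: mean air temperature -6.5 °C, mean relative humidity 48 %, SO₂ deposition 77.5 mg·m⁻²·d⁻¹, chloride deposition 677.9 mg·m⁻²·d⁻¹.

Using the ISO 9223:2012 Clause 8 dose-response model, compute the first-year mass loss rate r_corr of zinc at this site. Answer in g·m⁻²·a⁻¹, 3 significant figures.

zinc: temperature factor f = +0.038·(-16.5) = -0.6270
  Pd branch = 0.0129·Pd^0.44·e^(0.046·RH+f) = 0.4251 μm/a
  Sd branch = 0.0175·Sd^0.57·e^(0.008·RH+0.085·T) = 0.6076 μm/a
  sum: 0.4251 + 0.6076 → r_corr = 1.033 μm/a
Convert to mass loss: 1.033 μm/a × 7.14 g/cm³ = 7.374 g·m⁻²·a⁻¹

r_corr = 7.37 g·m⁻²·a⁻¹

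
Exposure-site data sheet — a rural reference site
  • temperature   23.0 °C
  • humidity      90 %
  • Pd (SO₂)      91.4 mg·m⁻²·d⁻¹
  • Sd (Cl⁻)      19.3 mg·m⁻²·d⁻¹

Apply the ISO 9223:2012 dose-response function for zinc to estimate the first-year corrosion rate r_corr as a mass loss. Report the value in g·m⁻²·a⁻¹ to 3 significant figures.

zinc: f(T) = -0.071·(T−10) [T>10 °C] = -0.9230
  sulphur-dioxide contribution → 2.347 μm/a
  chloride contribution → 1.373 μm/a
  total first-year rate 3.72 μm/a
Convert to mass loss: 3.72 μm/a × 7.14 g/cm³ = 26.56 g·m⁻²·a⁻¹

r_corr = 26.6 g·m⁻²·a⁻¹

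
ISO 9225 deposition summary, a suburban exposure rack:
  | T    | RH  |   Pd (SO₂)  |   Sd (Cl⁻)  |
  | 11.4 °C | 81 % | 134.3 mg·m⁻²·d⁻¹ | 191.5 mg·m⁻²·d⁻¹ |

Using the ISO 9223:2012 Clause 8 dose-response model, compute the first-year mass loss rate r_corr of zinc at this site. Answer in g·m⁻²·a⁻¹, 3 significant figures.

r_corr = 42.5 g·m⁻²·a⁻¹

zinc: T>10 °C ⇒ hinge -0.071·(11.4−10) = -0.0994
  sulphur-dioxide contribution → 4.188 μm/a
  chloride contribution → 1.762 μm/a
  total first-year rate 5.95 μm/a
Convert to mass loss: 5.95 μm/a × 7.14 g/cm³ = 42.48 g·m⁻²·a⁻¹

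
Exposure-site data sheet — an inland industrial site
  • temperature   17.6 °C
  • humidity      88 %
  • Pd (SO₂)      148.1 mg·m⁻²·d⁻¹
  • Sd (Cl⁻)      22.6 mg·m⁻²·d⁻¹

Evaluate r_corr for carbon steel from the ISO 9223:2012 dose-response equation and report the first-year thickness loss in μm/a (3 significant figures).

carbon steel: temperature factor f = -0.054·(7.6) = -0.4104
  sulphur-dioxide contribution → 91.79 μm/a
  chloride contribution → 26.01 μm/a
  total first-year rate 117.8 μm/a

r_corr = 118 μm/a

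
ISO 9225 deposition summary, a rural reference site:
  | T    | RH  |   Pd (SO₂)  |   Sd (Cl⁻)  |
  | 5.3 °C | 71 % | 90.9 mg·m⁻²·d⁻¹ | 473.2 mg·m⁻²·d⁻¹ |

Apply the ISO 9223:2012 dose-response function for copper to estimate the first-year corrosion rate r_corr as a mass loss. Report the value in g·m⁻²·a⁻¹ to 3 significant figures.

r_corr = 13.7 g·m⁻²·a⁻¹

copper: T≤10 °C ⇒ hinge +0.126·(5.3−10) = -0.5922
  sulphur-dioxide contribution → 0.6246 μm/a
  chloride contribution → 0.9033 μm/a
  ⇒ r_corr(copper) = 1.528 μm/a
Convert to mass loss: 1.528 μm/a × 8.96 g/cm³ = 13.69 g·m⁻²·a⁻¹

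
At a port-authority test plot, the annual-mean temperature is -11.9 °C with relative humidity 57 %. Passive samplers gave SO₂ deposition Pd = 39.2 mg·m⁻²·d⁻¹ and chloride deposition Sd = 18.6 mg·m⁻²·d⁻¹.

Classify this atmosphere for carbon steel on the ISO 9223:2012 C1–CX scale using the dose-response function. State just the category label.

C2

carbon steel: T≤10 °C ⇒ hinge +0.150·(-11.9−10) = -3.2850
  sulphur-dioxide contribution → 1.396 μm/a
  chloride contribution → 2.546 μm/a
  total first-year rate 3.942 μm/a
Category bounds: 1.3…25 μm/a bracket r_corr ⇒ C2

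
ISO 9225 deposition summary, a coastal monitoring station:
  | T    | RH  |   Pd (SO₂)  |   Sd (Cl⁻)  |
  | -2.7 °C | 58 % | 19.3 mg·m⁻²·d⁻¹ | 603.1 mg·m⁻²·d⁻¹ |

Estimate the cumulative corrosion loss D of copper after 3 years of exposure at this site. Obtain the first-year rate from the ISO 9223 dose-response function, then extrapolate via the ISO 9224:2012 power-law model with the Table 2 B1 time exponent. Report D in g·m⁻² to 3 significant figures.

D(3) = 8.93 g·m⁻²

copper: temperature factor f = +0.126·(-12.7) = -1.6002
  Pd branch = 0.0053·Pd^0.26·e^(0.059·RH+f) = 0.07075 μm/a
  Cl⁻ term: 0.01025·603.1^0.27·exp(0.036·58+0.049·-2.7) = 0.4081
  sum: 0.07075 + 0.4081 → r_corr = 0.4789 μm/a
Long-term exponent b (ISO 9224 Table 2, B1) = 0.667
  D(3) = 0.4789 × 3^0.667 = 0.4789 × 2.081 = 0.9964 μm
  Mass loss = 0.9964 μm × 8.96 g/cm³ = 8.928 g·m⁻²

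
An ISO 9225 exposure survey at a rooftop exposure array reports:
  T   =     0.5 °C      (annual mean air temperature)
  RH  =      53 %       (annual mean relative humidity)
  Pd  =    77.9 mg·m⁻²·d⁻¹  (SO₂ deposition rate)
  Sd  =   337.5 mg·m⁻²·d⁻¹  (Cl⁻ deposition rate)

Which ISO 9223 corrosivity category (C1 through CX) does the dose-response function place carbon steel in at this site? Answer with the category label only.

carbon steel: T≤10 °C ⇒ hinge +0.150·(0.5−10) = -1.4250
  SO₂ term: 1.77·77.9^0.52·exp(0.02·53-1.4250) = 11.83
  Cl⁻ term: 0.102·337.5^0.62·exp(0.033·53+0.04·0.5) = 22.1
  r_corr = 11.83 + 22.1 = 33.93 μm/a
ISO 9223 Table 2 (carbon steel): 25 < 33.9 ≤ 50 μm/a ⇒ C3

C3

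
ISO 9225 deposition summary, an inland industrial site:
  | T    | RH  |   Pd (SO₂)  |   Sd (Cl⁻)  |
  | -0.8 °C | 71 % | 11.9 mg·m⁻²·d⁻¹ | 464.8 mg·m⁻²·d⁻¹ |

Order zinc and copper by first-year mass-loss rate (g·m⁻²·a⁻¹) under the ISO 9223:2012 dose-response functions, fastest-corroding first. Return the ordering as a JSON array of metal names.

zinc: T≤10 °C ⇒ hinge +0.038·(-0.8−10) = -0.4104
  Pd branch = 0.0129·Pd^0.44·e^(0.046·RH+f) = 0.6668 μm/a
  Cl⁻ term: 0.0175·464.8^0.57·exp(0.008·71+0.085·-0.8) = 0.9562
  r_corr = 0.6668 + 0.9562 = 1.623 μm/a
  mass loss = 1.623 μm/a × 7.14 g/cm³ = 11.59 g·m⁻²·a⁻¹
copper: T≤10 °C ⇒ hinge +0.126·(-0.8−10) = -1.3608
  SO₂ term: 0.0053·11.9^0.26·exp(0.059·71-1.3608) = 0.1707
  Cl⁻ term: 0.01025·464.8^0.27·exp(0.036·71+0.049·-0.8) = 0.6667
  r_corr = 0.1707 + 0.6667 = 0.8374 μm/a
  mass loss = 0.8374 μm/a × 8.96 g/cm³ = 7.503 g·m⁻²·a⁻¹
Ordering by g·m⁻²·a⁻¹: zinc (11.6) > copper (7.5)

["zinc", "copper"]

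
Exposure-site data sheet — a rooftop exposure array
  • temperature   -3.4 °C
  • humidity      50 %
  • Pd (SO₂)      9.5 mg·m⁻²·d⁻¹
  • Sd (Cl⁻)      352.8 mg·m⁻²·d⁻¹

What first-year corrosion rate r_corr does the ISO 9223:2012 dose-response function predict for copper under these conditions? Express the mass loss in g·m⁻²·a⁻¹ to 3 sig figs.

copper: f(T) = +0.126·(T−10) [T≤10 °C] = -1.6884
  sulphur-dioxide contribution → 0.0336 μm/a
  chloride contribution → 0.2558 μm/a
  ⇒ r_corr(copper) = 0.2894 μm/a
Convert to mass loss: 0.2894 μm/a × 8.96 g/cm³ = 2.593 g·m⁻²·a⁻¹

r_corr = 2.59 g·m⁻²·a⁻¹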